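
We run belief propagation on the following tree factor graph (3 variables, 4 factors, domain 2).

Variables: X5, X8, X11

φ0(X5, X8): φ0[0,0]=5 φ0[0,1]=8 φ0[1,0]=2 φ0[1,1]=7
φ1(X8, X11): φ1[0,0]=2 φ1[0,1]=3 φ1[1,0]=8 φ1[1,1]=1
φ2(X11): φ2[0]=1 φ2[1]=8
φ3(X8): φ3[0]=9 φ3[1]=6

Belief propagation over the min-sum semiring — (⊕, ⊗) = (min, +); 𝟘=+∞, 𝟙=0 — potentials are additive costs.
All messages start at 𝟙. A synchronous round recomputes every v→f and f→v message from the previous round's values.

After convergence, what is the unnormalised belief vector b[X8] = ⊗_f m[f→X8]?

b[X8] = [14, 22]

init: all messages = 𝟙 over 2 values
r1 m[φ0→X5] = [5, 2]
r1 m[φ0→X8] = [2, 7]
r1 m[φ1→X8] = [2, 1]
r1 m[φ1→X11] = [2, 1]
r1 m[φ2→X11] = [1, 8]
r1 m[φ3→X8] = [9, 6]
r1 m[X5→φ0] = [0, 0]
r1 m[X8→φ0] = [0, 0]
r1 m[X8→φ1] = [0, 0]
r1 m[X8→φ3] = [0, 0]
r1 m[X11→φ1] = [0, 0]
r1 m[X11→φ2] = [0, 0]
r2 m[φ0→X5] = [5, 2]
r2 m[φ0→X8] = [2, 7]
r2 m[φ1→X8] = [2, 1]
r2 m[φ1→X11] = [2, 1]
r2 m[φ2→X11] = [1, 8]
r2 m[φ3→X8] = [9, 6]
r2 m[X5→φ0] = [0, 0]
r2 m[X8→φ0] = [11, 7]
r2 m[X8→φ1] = [11, 13]
r2 m[X8→φ3] = [4, 8]
r2 m[X11→φ1] = [1, 8]
r2 m[X11→φ2] = [2, 1]
r3 m[φ0→X5] = [15, 13]
r3 m[φ0→X8] = [2, 7]
r3 m[φ1→X8] = [3, 9]
r3 m[φ1→X11] = [13, 14]
r3 m[φ2→X11] = [1, 8]
r3 m[φ3→X8] = [9, 6]
r3 m[X5→φ0] = [0, 0]
r3 m[X8→φ0] = [11, 7]
r3 m[X8→φ1] = [11, 13]
r3 m[X8→φ3] = [4, 8]
r3 m[X11→φ1] = [1, 8]
r3 m[X11→φ2] = [2, 1]
r4 m[φ0→X5] = [15, 13]
r4 m[φ0→X8] = [2, 7]
r4 m[φ1→X8] = [3, 9]
r4 m[φ1→X11] = [13, 14]
r4 m[φ2→X11] = [1, 8]
r4 m[φ3→X8] = [9, 6]
r4 m[X5→φ0] = [0, 0]
r4 m[X8→φ0] = [12, 15]
r4 m[X8→φ1] = [11, 13]
r4 m[X8→φ3] = [5, 16]
r4 m[X11→φ1] = [1, 8]
r4 m[X11→φ2] = [13, 14]
r5 m[φ0→X5] = [17, 14]
r5 m[φ0→X8] = [2, 7]
r5 m[φ1→X8] = [3, 9]
r5 m[φ1→X11] = [13, 14]
r5 m[φ2→X11] = [1, 8]
r5 m[φ3→X8] = [9, 6]
r5 m[X5→φ0] = [0, 0]
r5 m[X8→φ0] = [12, 15]
r5 m[X8→φ1] = [11, 13]
r5 m[X8→φ3] = [5, 16]
r5 m[X11→φ1] = [1, 8]
r5 m[X11→φ2] = [13, 14]
r6 m[φ0→X5] = [17, 14]
r6 m[φ0→X8] = [2, 7]
r6 m[φ1→X8] = [3, 9]
r6 m[φ1→X11] = [13, 14]
r6 m[φ2→X11] = [1, 8]
r6 m[φ3→X8] = [9, 6]
r6 m[X5→φ0] = [0, 0]
r6 m[X8→φ0] = [12, 15]
r6 m[X8→φ1] = [11, 13]
r6 m[X8→φ3] = [5, 16]
r6 m[X11→φ1] = [1, 8]
r6 m[X11→φ2] = [13, 14]
fixed point reached at round 6
b[X8] = ⊗ incoming = [14, 22]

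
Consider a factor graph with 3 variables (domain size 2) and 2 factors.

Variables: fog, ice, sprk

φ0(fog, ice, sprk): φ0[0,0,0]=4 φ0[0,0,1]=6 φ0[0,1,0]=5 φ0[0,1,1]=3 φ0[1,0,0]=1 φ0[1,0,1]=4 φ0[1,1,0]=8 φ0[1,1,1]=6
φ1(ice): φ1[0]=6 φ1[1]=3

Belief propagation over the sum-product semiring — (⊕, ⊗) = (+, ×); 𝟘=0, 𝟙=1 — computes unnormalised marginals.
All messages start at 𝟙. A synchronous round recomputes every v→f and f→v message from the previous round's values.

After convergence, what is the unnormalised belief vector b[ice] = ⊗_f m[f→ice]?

b[ice] = [90, 66]

init: all messages = 𝟙 over 2 values
r1 m[φ0→fog] = [18, 19]
r1 m[φ0→ice] = [15, 22]
r1 m[φ0→sprk] = [18, 19]
r1 m[φ1→ice] = [6, 3]
r1 m[fog→φ0] = [1, 1]
r1 m[ice→φ0] = [1, 1]
r1 m[ice→φ1] = [1, 1]
r1 m[sprk→φ0] = [1, 1]
r2 m[φ0→fog] = [18, 19]
r2 m[φ0→ice] = [15, 22]
r2 m[φ0→sprk] = [18, 19]
r2 m[φ1→ice] = [6, 3]
r2 m[fog→φ0] = [1, 1]
r2 m[ice→φ0] = [6, 3]
r2 m[ice→φ1] = [15, 22]
r2 m[sprk→φ0] = [1, 1]
r3 m[φ0→fog] = [84, 72]
r3 m[φ0→ice] = [15, 22]
r3 m[φ0→sprk] = [69, 87]
r3 m[φ1→ice] = [6, 3]
r3 m[fog→φ0] = [1, 1]
r3 m[ice→φ0] = [6, 3]
r3 m[ice→φ1] = [15, 22]
r3 m[sprk→φ0] = [1, 1]
r4 m[φ0→fog] = [84, 72]
r4 m[φ0→ice] = [15, 22]
r4 m[φ0→sprk] = [69, 87]
r4 m[φ1→ice] = [6, 3]
r4 m[fog→φ0] = [1, 1]
r4 m[ice→φ0] = [6, 3]
r4 m[ice→φ1] = [15, 22]
r4 m[sprk→φ0] = [1, 1]
fixed point reached at round 4
b[ice] = ⊗ incoming = [90, 66]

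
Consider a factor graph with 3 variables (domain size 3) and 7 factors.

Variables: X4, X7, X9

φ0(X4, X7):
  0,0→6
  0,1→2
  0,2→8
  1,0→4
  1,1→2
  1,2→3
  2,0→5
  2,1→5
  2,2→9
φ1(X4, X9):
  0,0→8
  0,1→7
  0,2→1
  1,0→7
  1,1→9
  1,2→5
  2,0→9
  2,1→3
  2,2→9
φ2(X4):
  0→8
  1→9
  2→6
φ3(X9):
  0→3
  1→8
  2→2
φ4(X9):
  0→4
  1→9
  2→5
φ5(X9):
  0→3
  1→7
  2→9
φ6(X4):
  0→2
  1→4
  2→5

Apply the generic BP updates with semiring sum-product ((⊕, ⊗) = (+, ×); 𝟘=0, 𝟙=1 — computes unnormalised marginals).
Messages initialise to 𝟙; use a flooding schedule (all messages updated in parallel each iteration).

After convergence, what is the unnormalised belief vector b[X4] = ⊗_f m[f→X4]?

b[X4] = [999936, 1697112, 1508220]

init: all messages = 𝟙 over 3 values
r1 m[φ0→X4] = [16, 9, 19]
r1 m[φ0→X7] = [15, 9, 20]
r1 m[φ1→X4] = [16, 21, 21]
r1 m[φ1→X9] = [24, 19, 15]
r1 m[φ2→X4] = [8, 9, 6]
r1 m[φ3→X9] = [3, 8, 2]
r1 m[φ4→X9] = [4, 9, 5]
r1 m[φ5→X9] = [3, 7, 9]
r1 m[φ6→X4] = [2, 4, 5]
r1 m[X4→φ0] = [1, 1, 1]
r1 m[X4→φ1] = [1, 1, 1]
r1 m[X4→φ2] = [1, 1, 1]
r1 m[X4→φ6] = [1, 1, 1]
r1 m[X7→φ0] = [1, 1, 1]
r1 m[X9→φ1] = [1, 1, 1]
r1 m[X9→φ3] = [1, 1, 1]
r1 m[X9→φ4] = [1, 1, 1]
r1 m[X9→φ5] = [1, 1, 1]
r2 m[φ0→X4] = [16, 9, 19]
r2 m[φ0→X7] = [15, 9, 20]
r2 m[φ1→X4] = [16, 21, 21]
r2 m[φ1→X9] = [24, 19, 15]
r2 m[φ2→X4] = [8, 9, 6]
r2 m[φ3→X9] = [3, 8, 2]
r2 m[φ4→X9] = [4, 9, 5]
r2 m[φ5→X9] = [3, 7, 9]
r2 m[φ6→X4] = [2, 4, 5]
r2 m[X4→φ0] = [256, 756, 630]
r2 m[X4→φ1] = [256, 324, 570]
r2 m[X4→φ2] = [512, 756, 1995]
r2 m[X4→φ6] = [2048, 1701, 2394]
r2 m[X7→φ0] = [1, 1, 1]
r2 m[X9→φ1] = [36, 504, 90]
r2 m[X9→φ3] = [288, 1197, 675]
r2 m[X9→φ4] = [216, 1064, 270]
r2 m[X9→φ5] = [288, 1368, 150]
r3 m[φ0→X4] = [16, 9, 19]
r3 m[φ0→X7] = [7710, 5174, 9986]
r3 m[φ1→X4] = [3906, 5238, 2646]
r3 m[φ1→X9] = [9446, 6418, 7006]
r3 m[φ2→X4] = [8, 9, 6]
r3 m[φ3→X9] = [3, 8, 2]
r3 m[φ4→X9] = [4, 9, 5]
r3 m[φ5→X9] = [3, 7, 9]
r3 m[φ6→X4] = [2, 4, 5]
r3 m[X4→φ0] = [256, 756, 630]
r3 m[X4→φ1] = [256, 324, 570]
r3 m[X4→φ2] = [512, 756, 1995]
r3 m[X4→φ6] = [2048, 1701, 2394]
r3 m[X7→φ0] = [1, 1, 1]
r3 m[X9→φ1] = [36, 504, 90]
r3 m[X9→φ3] = [288, 1197, 675]
r3 m[X9→φ4] = [216, 1064, 270]
r3 m[X9→φ5] = [288, 1368, 150]
r4 m[φ0→X4] = [16, 9, 19]
r4 m[φ0→X7] = [7710, 5174, 9986]
r4 m[φ1→X4] = [3906, 5238, 2646]
r4 m[φ1→X9] = [9446, 6418, 7006]
r4 m[φ2→X4] = [8, 9, 6]
r4 m[φ3→X9] = [3, 8, 2]
r4 m[φ4→X9] = [4, 9, 5]
r4 m[φ5→X9] = [3, 7, 9]
r4 m[φ6→X4] = [2, 4, 5]
r4 m[X4→φ0] = [62496, 188568, 79380]
r4 m[X4→φ1] = [256, 324, 570]
r4 m[X4→φ2] = [124992, 188568, 251370]
r4 m[X4→φ6] = [499968, 424278, 301644]
r4 m[X7→φ0] = [1, 1, 1]
r4 m[X9→φ1] = [36, 504, 90]
r4 m[X9→φ3] = [113352, 404334, 315270]
r4 m[X9→φ4] = [85014, 359408, 126108]
r4 m[X9→φ5] = [113352, 462096, 70060]
r5 m[φ0→X4] = [16, 9, 19]
r5 m[φ0→X7] = [1526148, 899028, 1780092]
r5 m[φ1→X4] = [3906, 5238, 2646]
r5 m[φ1→X9] = [9446, 6418, 7006]
r5 m[φ2→X4] = [8, 9, 6]
r5 m[φ3→X9] = [3, 8, 2]
r5 m[φ4→X9] = [4, 9, 5]
r5 m[φ5→X9] = [3, 7, 9]
r5 m[φ6→X4] = [2, 4, 5]
r5 m[X4→φ0] = [62496, 188568, 79380]
r5 m[X4→φ1] = [256, 324, 570]
r5 m[X4→φ2] = [124992, 188568, 251370]
r5 m[X4→φ6] = [499968, 424278, 301644]
r5 m[X7→φ0] = [1, 1, 1]
r5 m[X9→φ1] = [36, 504, 90]
r5 m[X9→φ3] = [113352, 404334, 315270]
r5 m[X9→φ4] = [85014, 359408, 126108]
r5 m[X9→φ5] = [113352, 462096, 70060]
r6 m[φ0→X4] = [16, 9, 19]
r6 m[φ0→X7] = [1526148, 899028, 1780092]
r6 m[φ1→X4] = [3906, 5238, 2646]
r6 m[φ1→X9] = [9446, 6418, 7006]
r6 m[φ2→X4] = [8, 9, 6]
r6 m[φ3→X9] = [3, 8, 2]
r6 m[φ4→X9] = [4, 9, 5]
r6 m[φ5→X9] = [3, 7, 9]
r6 m[φ6→X4] = [2, 4, 5]
r6 m[X4→φ0] = [62496, 188568, 79380]
r6 m[X4→φ1] = [256, 324, 570]
r6 m[X4→φ2] = [124992, 188568, 251370]
r6 m[X4→φ6] = [499968, 424278, 301644]
r6 m[X7→φ0] = [1, 1, 1]
r6 m[X9→φ1] = [36, 504, 90]
r6 m[X9→φ3] = [113352, 404334, 315270]
r6 m[X9→φ4] = [85014, 359408, 126108]
r6 m[X9→φ5] = [113352, 462096, 70060]
fixed point reached at round 6
b[X4] = ⊗ incoming = [999936, 1697112, 1508220]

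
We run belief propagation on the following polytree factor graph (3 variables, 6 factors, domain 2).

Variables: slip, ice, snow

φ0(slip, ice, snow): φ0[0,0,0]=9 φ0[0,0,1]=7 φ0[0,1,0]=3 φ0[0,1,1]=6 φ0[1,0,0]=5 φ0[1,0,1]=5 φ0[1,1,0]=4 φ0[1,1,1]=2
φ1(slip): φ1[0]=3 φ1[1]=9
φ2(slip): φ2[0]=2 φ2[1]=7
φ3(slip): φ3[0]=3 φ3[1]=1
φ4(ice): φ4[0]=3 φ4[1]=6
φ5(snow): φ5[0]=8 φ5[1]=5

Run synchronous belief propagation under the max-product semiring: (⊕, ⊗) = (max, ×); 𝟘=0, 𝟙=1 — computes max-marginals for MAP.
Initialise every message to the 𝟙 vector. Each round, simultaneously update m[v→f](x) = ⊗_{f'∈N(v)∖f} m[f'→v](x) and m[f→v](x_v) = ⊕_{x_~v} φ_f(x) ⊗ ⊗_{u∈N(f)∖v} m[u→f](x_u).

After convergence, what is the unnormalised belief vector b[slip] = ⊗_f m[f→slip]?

b[slip] = [3888, 12096]

init: all messages = 𝟙 over 2 values
r1 m[φ0→slip] = [9, 5]
r1 m[φ0→ice] = [9, 6]
r1 m[φ0→snow] = [9, 7]
r1 m[φ1→slip] = [3, 9]
r1 m[φ2→slip] = [2, 7]
r1 m[φ3→slip] = [3, 1]
r1 m[φ4→ice] = [3, 6]
r1 m[φ5→snow] = [8, 5]
r1 m[slip→φ0] = [1, 1]
r1 m[slip→φ1] = [1, 1]
r1 m[slip→φ2] = [1, 1]
r1 m[slip→φ3] = [1, 1]
r1 m[ice→φ0] = [1, 1]
r1 m[ice→φ4] = [1, 1]
r1 m[snow→φ0] = [1, 1]
r1 m[snow→φ5] = [1, 1]
r2 m[φ0→slip] = [9, 5]
r2 m[φ0→ice] = [9, 6]
r2 m[φ0→snow] = [9, 7]
r2 m[φ1→slip] = [3, 9]
r2 m[φ2→slip] = [2, 7]
r2 m[φ3→slip] = [3, 1]
r2 m[φ4→ice] = [3, 6]
r2 m[φ5→snow] = [8, 5]
r2 m[slip→φ0] = [18, 63]
r2 m[slip→φ1] = [54, 35]
r2 m[slip→φ2] = [81, 45]
r2 m[slip→φ3] = [54, 315]
r2 m[ice→φ0] = [3, 6]
r2 m[ice→φ4] = [9, 6]
r2 m[snow→φ0] = [8, 5]
r2 m[snow→φ5] = [9, 7]
r3 m[φ0→slip] = [216, 192]
r3 m[φ0→ice] = [2520, 2016]
r3 m[φ0→snow] = [1512, 945]
r3 m[φ1→slip] = [3, 9]
r3 m[φ2→slip] = [2, 7]
r3 m[φ3→slip] = [3, 1]
r3 m[φ4→ice] = [3, 6]
r3 m[φ5→snow] = [8, 5]
r3 m[slip→φ0] = [18, 63]
r3 m[slip→φ1] = [54, 35]
r3 m[slip→φ2] = [81, 45]
r3 m[slip→φ3] = [54, 315]
r3 m[ice→φ0] = [3, 6]
r3 m[ice→φ4] = [9, 6]
r3 m[snow→φ0] = [8, 5]
r3 m[snow→φ5] = [9, 7]
r4 m[φ0→slip] = [216, 192]
r4 m[φ0→ice] = [2520, 2016]
r4 m[φ0→snow] = [1512, 945]
r4 m[φ1→slip] = [3, 9]
r4 m[φ2→slip] = [2, 7]
r4 m[φ3→slip] = [3, 1]
r4 m[φ4→ice] = [3, 6]
r4 m[φ5→snow] = [8, 5]
r4 m[slip→φ0] = [18, 63]
r4 m[slip→φ1] = [1296, 1344]
r4 m[slip→φ2] = [1944, 1728]
r4 m[slip→φ3] = [1296, 12096]
r4 m[ice→φ0] = [3, 6]
r4 m[ice→φ4] = [2520, 2016]
r4 m[snow→φ0] = [8, 5]
r4 m[snow→φ5] = [1512, 945]
r5 m[φ0→slip] = [216, 192]
r5 m[φ0→ice] = [2520, 2016]
r5 m[φ0→snow] = [1512, 945]
r5 m[φ1→slip] = [3, 9]
r5 m[φ2→slip] = [2, 7]
r5 m[φ3→slip] = [3, 1]
r5 m[φ4→ice] = [3, 6]
r5 m[φ5→snow] = [8, 5]
r5 m[slip→φ0] = [18, 63]
r5 m[slip→φ1] = [1296, 1344]
r5 m[slip→φ2] = [1944, 1728]
r5 m[slip→φ3] = [1296, 12096]
r5 m[ice→φ0] = [3, 6]
r5 m[ice→φ4] = [2520, 2016]
r5 m[snow→φ0] = [8, 5]
r5 m[snow→φ5] = [1512, 945]
fixed point reached at round 5
b[slip] = ⊗ incoming = [3888, 12096]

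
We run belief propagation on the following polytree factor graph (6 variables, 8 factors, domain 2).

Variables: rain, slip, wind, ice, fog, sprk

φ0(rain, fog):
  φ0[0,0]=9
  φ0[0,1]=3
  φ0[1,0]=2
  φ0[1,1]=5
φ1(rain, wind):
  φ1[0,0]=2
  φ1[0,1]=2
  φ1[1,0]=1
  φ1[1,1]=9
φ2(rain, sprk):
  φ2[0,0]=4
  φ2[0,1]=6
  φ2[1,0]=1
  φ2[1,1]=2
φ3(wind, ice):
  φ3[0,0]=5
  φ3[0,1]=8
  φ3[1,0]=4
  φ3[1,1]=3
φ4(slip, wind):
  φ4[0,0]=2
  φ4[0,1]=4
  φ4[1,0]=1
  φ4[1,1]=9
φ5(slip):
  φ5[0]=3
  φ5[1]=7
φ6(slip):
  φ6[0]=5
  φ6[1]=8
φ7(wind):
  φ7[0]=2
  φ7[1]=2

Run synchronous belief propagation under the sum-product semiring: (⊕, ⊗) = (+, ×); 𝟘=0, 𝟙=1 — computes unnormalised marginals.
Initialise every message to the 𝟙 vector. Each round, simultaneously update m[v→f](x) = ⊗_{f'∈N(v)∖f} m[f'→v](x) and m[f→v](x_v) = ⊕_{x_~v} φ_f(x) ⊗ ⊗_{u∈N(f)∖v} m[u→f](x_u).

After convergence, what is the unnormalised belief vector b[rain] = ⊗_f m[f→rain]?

init: all messages = 𝟙 over 2 values
r1 m[φ0→rain] = [12, 7]
r1 m[φ0→fog] = [11, 8]
r1 m[φ1→rain] = [4, 10]
r1 m[φ1→wind] = [3, 11]
r1 m[φ2→rain] = [10, 3]
r1 m[φ2→sprk] = [5, 8]
r1 m[φ3→wind] = [13, 7]
r1 m[φ3→ice] = [9, 11]
r1 m[φ4→slip] = [6, 10]
r1 m[φ4→wind] = [3, 13]
r1 m[φ5→slip] = [3, 7]
r1 m[φ6→slip] = [5, 8]
r1 m[φ7→wind] = [2, 2]
r1 m[rain→φ0] = [1, 1]
r1 m[rain→φ1] = [1, 1]
r1 m[rain→φ2] = [1, 1]
r1 m[slip→φ4] = [1, 1]
r1 m[slip→φ5] = [1, 1]
r1 m[slip→φ6] = [1, 1]
r1 m[wind→φ1] = [1, 1]
r1 m[wind→φ3] = [1, 1]
r1 m[wind→φ4] = [1, 1]
r1 m[wind→φ7] = [1, 1]
r1 m[ice→φ3] = [1, 1]
r1 m[fog→φ0] = [1, 1]
r1 m[sprk→φ2] = [1, 1]
r2 m[φ0→rain] = [12, 7]
r2 m[φ0→fog] = [11, 8]
r2 m[φ1→rain] = [4, 10]
r2 m[φ1→wind] = [3, 11]
r2 m[φ2→rain] = [10, 3]
r2 m[φ2→sprk] = [5, 8]
r2 m[φ3→wind] = [13, 7]
r2 m[φ3→ice] = [9, 11]
r2 m[φ4→slip] = [6, 10]
r2 m[φ4→wind] = [3, 13]
r2 m[φ5→slip] = [3, 7]
r2 m[φ6→slip] = [5, 8]
r2 m[φ7→wind] = [2, 2]
r2 m[rain→φ0] = [40, 30]
r2 m[rain→φ1] = [120, 21]
r2 m[rain→φ2] = [48, 70]
r2 m[slip→φ4] = [15, 56]
r2 m[slip→φ5] = [30, 80]
r2 m[slip→φ6] = [18, 70]
r2 m[wind→φ1] = [78, 182]
r2 m[wind→φ3] = [18, 286]
r2 m[wind→φ4] = [78, 154]
r2 m[wind→φ7] = [117, 1001]
r2 m[ice→φ3] = [1, 1]
r2 m[fog→φ0] = [1, 1]
r2 m[sprk→φ2] = [1, 1]
r3 m[φ0→rain] = [12, 7]
r3 m[φ0→fog] = [420, 270]
r3 m[φ1→rain] = [520, 1716]
r3 m[φ1→wind] = [261, 429]
r3 m[φ2→rain] = [10, 3]
r3 m[φ2→sprk] = [262, 428]
r3 m[φ3→wind] = [13, 7]
r3 m[φ3→ice] = [1234, 1002]
r3 m[φ4→slip] = [772, 1464]
r3 m[φ4→wind] = [86, 564]
r3 m[φ5→slip] = [3, 7]
r3 m[φ6→slip] = [5, 8]
r3 m[φ7→wind] = [2, 2]
r3 m[rain→φ0] = [40, 30]
r3 m[rain→φ1] = [120, 21]
r3 m[rain→φ2] = [48, 70]
r3 m[slip→φ4] = [15, 56]
r3 m[slip→φ5] = [30, 80]
r3 m[slip→φ6] = [18, 70]
r3 m[wind→φ1] = [78, 182]
r3 m[wind→φ3] = [18, 286]
r3 m[wind→φ4] = [78, 154]
r3 m[wind→φ7] = [117, 1001]
r3 m[ice→φ3] = [1, 1]
r3 m[fog→φ0] = [1, 1]
r3 m[sprk→φ2] = [1, 1]
r4 m[φ0→rain] = [12, 7]
r4 m[φ0→fog] = [420, 270]
r4 m[φ1→rain] = [520, 1716]
r4 m[φ1→wind] = [261, 429]
r4 m[φ2→rain] = [10, 3]
r4 m[φ2→sprk] = [262, 428]
r4 m[φ3→wind] = [13, 7]
r4 m[φ3→ice] = [1234, 1002]
r4 m[φ4→slip] = [772, 1464]
r4 m[φ4→wind] = [86, 564]
r4 m[φ5→slip] = [3, 7]
r4 m[φ6→slip] = [5, 8]
r4 m[φ7→wind] = [2, 2]
r4 m[rain→φ0] = [5200, 5148]
r4 m[rain→φ1] = [120, 21]
r4 m[rain→φ2] = [6240, 12012]
r4 m[slip→φ4] = [15, 56]
r4 m[slip→φ5] = [3860, 11712]
r4 m[slip→φ6] = [2316, 10248]
r4 m[wind→φ1] = [2236, 7896]
r4 m[wind→φ3] = [44892, 483912]
r4 m[wind→φ4] = [6786, 6006]
r4 m[wind→φ7] = [291798, 1693692]
r4 m[ice→φ3] = [1, 1]
r4 m[fog→φ0] = [1, 1]
r4 m[sprk→φ2] = [1, 1]
r5 m[φ0→rain] = [12, 7]
r5 m[φ0→fog] = [57096, 41340]
r5 m[φ1→rain] = [20264, 73300]
r5 m[φ1→wind] = [261, 429]
r5 m[φ2→rain] = [10, 3]
r5 m[φ2→sprk] = [36972, 61464]
r5 m[φ3→wind] = [13, 7]
r5 m[φ3→ice] = [2160108, 1810872]
r5 m[φ4→slip] = [37596, 60840]
r5 m[φ4→wind] = [86, 564]
r5 m[φ5→slip] = [3, 7]
r5 m[φ6→slip] = [5, 8]
r5 m[φ7→wind] = [2, 2]
r5 m[rain→φ0] = [5200, 5148]
r5 m[rain→φ1] = [120, 21]
r5 m[rain→φ2] = [6240, 12012]
r5 m[slip→φ4] = [15, 56]
r5 m[slip→φ5] = [3860, 11712]
r5 m[slip→φ6] = [2316, 10248]
r5 m[wind→φ1] = [2236, 7896]
r5 m[wind→φ3] = [44892, 483912]
r5 m[wind→φ4] = [6786, 6006]
r5 m[wind→φ7] = [291798, 1693692]
r5 m[ice→φ3] = [1, 1]
r5 m[fog→φ0] = [1, 1]
r5 m[sprk→φ2] = [1, 1]
r6 m[φ0→rain] = [12, 7]
r6 m[φ0→fog] = [57096, 41340]
r6 m[φ1→rain] = [20264, 73300]
r6 m[φ1→wind] = [261, 429]
r6 m[φ2→rain] = [10, 3]
r6 m[φ2→sprk] = [36972, 61464]
r6 m[φ3→wind] = [13, 7]
r6 m[φ3→ice] = [2160108, 1810872]
r6 m[φ4→slip] = [37596, 60840]
r6 m[φ4→wind] = [86, 564]
r6 m[φ5→slip] = [3, 7]
r6 m[φ6→slip] = [5, 8]
r6 m[φ7→wind] = [2, 2]
r6 m[rain→φ0] = [202640, 219900]
r6 m[rain→φ1] = [120, 21]
r6 m[rain→φ2] = [243168, 513100]
r6 m[slip→φ4] = [15, 56]
r6 m[slip→φ5] = [187980, 486720]
r6 m[slip→φ6] = [112788, 425880]
r6 m[wind→φ1] = [2236, 7896]
r6 m[wind→φ3] = [44892, 483912]
r6 m[wind→φ4] = [6786, 6006]
r6 m[wind→φ7] = [291798, 1693692]
r6 m[ice→φ3] = [1, 1]
r6 m[fog→φ0] = [1, 1]
r6 m[sprk→φ2] = [1, 1]
r7 m[φ0→rain] = [12, 7]
r7 m[φ0→fog] = [2263560, 1707420]
r7 m[φ1→rain] = [20264, 73300]
r7 m[φ1→wind] = [261, 429]
r7 m[φ2→rain] = [10, 3]
r7 m[φ2→sprk] = [1485772, 2485208]
r7 m[φ3→wind] = [13, 7]
r7 m[φ3→ice] = [2160108, 1810872]
r7 m[φ4→slip] = [37596, 60840]
r7 m[φ4→wind] = [86, 564]
r7 m[φ5→slip] = [3, 7]
r7 m[φ6→slip] = [5, 8]
r7 m[φ7→wind] = [2, 2]
r7 m[rain→φ0] = [202640, 219900]
r7 m[rain→φ1] = [120, 21]
r7 m[rain→φ2] = [243168, 513100]
r7 m[slip→φ4] = [15, 56]
r7 m[slip→φ5] = [187980, 486720]
r7 m[slip→φ6] = [112788, 425880]
r7 m[wind→φ1] = [2236, 7896]
r7 m[wind→φ3] = [44892, 483912]
r7 m[wind→φ4] = [6786, 6006]
r7 m[wind→φ7] = [291798, 1693692]
r7 m[ice→φ3] = [1, 1]
r7 m[fog→φ0] = [1, 1]
r7 m[sprk→φ2] = [1, 1]
r8 m[φ0→rain] = [12, 7]
r8 m[φ0→fog] = [2263560, 1707420]
r8 m[φ1→rain] = [20264, 73300]
r8 m[φ1→wind] = [261, 429]
r8 m[φ2→rain] = [10, 3]
r8 m[φ2→sprk] = [1485772, 2485208]
r8 m[φ3→wind] = [13, 7]
r8 m[φ3→ice] = [2160108, 1810872]
r8 m[φ4→slip] = [37596, 60840]
r8 m[φ4→wind] = [86, 564]
r8 m[φ5→slip] = [3, 7]
r8 m[φ6→slip] = [5, 8]
r8 m[φ7→wind] = [2, 2]
r8 m[rain→φ0] = [202640, 219900]
r8 m[rain→φ1] = [120, 21]
r8 m[rain→φ2] = [243168, 513100]
r8 m[slip→φ4] = [15, 56]
r8 m[slip→φ5] = [187980, 486720]
r8 m[slip→φ6] = [112788, 425880]
r8 m[wind→φ1] = [2236, 7896]
r8 m[wind→φ3] = [44892, 483912]
r8 m[wind→φ4] = [6786, 6006]
r8 m[wind→φ7] = [291798, 1693692]
r8 m[ice→φ3] = [1, 1]
r8 m[fog→φ0] = [1, 1]
r8 m[sprk→φ2] = [1, 1]
fixed point reached at round 8
b[rain] = ⊗ incoming = [2431680, 1539300]

b[rain] = [2431680, 1539300]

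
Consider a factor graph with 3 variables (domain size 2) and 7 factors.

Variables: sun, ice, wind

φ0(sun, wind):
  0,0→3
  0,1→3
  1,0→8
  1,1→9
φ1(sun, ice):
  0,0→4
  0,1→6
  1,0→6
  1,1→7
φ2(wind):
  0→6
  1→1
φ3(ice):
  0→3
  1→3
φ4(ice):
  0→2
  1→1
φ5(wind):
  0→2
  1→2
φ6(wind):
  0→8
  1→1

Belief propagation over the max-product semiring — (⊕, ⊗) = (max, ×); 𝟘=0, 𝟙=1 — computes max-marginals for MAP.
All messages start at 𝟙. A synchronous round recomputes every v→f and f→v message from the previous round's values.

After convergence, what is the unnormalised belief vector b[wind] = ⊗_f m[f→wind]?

init: all messages = 𝟙 over 2 values
r1 m[φ0→sun] = [3, 9]
r1 m[φ0→wind] = [8, 9]
r1 m[φ1→sun] = [6, 7]
r1 m[φ1→ice] = [6, 7]
r1 m[φ2→wind] = [6, 1]
r1 m[φ3→ice] = [3, 3]
r1 m[φ4→ice] = [2, 1]
r1 m[φ5→wind] = [2, 2]
r1 m[φ6→wind] = [8, 1]
r1 m[sun→φ0] = [1, 1]
r1 m[sun→φ1] = [1, 1]
r1 m[ice→φ1] = [1, 1]
r1 m[ice→φ3] = [1, 1]
r1 m[ice→φ4] = [1, 1]
r1 m[wind→φ0] = [1, 1]
r1 m[wind→φ2] = [1, 1]
r1 m[wind→φ5] = [1, 1]
r1 m[wind→φ6] = [1, 1]
r2 m[φ0→sun] = [3, 9]
r2 m[φ0→wind] = [8, 9]
r2 m[φ1→sun] = [6, 7]
r2 m[φ1→ice] = [6, 7]
r2 m[φ2→wind] = [6, 1]
r2 m[φ3→ice] = [3, 3]
r2 m[φ4→ice] = [2, 1]
r2 m[φ5→wind] = [2, 2]
r2 m[φ6→wind] = [8, 1]
r2 m[sun→φ0] = [6, 7]
r2 m[sun→φ1] = [3, 9]
r2 m[ice→φ1] = [6, 3]
r2 m[ice→φ3] = [12, 7]
r2 m[ice→φ4] = [18, 21]
r2 m[wind→φ0] = [96, 2]
r2 m[wind→φ2] = [128, 18]
r2 m[wind→φ5] = [384, 9]
r2 m[wind→φ6] = [96, 18]
r3 m[φ0→sun] = [288, 768]
r3 m[φ0→wind] = [56, 63]
r3 m[φ1→sun] = [24, 36]
r3 m[φ1→ice] = [54, 63]
r3 m[φ2→wind] = [6, 1]
r3 m[φ3→ice] = [3, 3]
r3 m[φ4→ice] = [2, 1]
r3 m[φ5→wind] = [2, 2]
r3 m[φ6→wind] = [8, 1]
r3 m[sun→φ0] = [6, 7]
r3 m[sun→φ1] = [3, 9]
r3 m[ice→φ1] = [6, 3]
r3 m[ice→φ3] = [12, 7]
r3 m[ice→φ4] = [18, 21]
r3 m[wind→φ0] = [96, 2]
r3 m[wind→φ2] = [128, 18]
r3 m[wind→φ5] = [384, 9]
r3 m[wind→φ6] = [96, 18]
r4 m[φ0→sun] = [288, 768]
r4 m[φ0→wind] = [56, 63]
r4 m[φ1→sun] = [24, 36]
r4 m[φ1→ice] = [54, 63]
r4 m[φ2→wind] = [6, 1]
r4 m[φ3→ice] = [3, 3]
r4 m[φ4→ice] = [2, 1]
r4 m[φ5→wind] = [2, 2]
r4 m[φ6→wind] = [8, 1]
r4 m[sun→φ0] = [24, 36]
r4 m[sun→φ1] = [288, 768]
r4 m[ice→φ1] = [6, 3]
r4 m[ice→φ3] = [108, 63]
r4 m[ice→φ4] = [162, 189]
r4 m[wind→φ0] = [96, 2]
r4 m[wind→φ2] = [896, 126]
r4 m[wind→φ5] = [2688, 63]
r4 m[wind→φ6] = [672, 126]
r5 m[φ0→sun] = [288, 768]
r5 m[φ0→wind] = [288, 324]
r5 m[φ1→sun] = [24, 36]
r5 m[φ1→ice] = [4608, 5376]
r5 m[φ2→wind] = [6, 1]
r5 m[φ3→ice] = [3, 3]
r5 m[φ4→ice] = [2, 1]
r5 m[φ5→wind] = [2, 2]
r5 m[φ6→wind] = [8, 1]
r5 m[sun→φ0] = [24, 36]
r5 m[sun→φ1] = [288, 768]
r5 m[ice→φ1] = [6, 3]
r5 m[ice→φ3] = [108, 63]
r5 m[ice→φ4] = [162, 189]
r5 m[wind→φ0] = [96, 2]
r5 m[wind→φ2] = [896, 126]
r5 m[wind→φ5] = [2688, 63]
r5 m[wind→φ6] = [672, 126]
r6 m[φ0→sun] = [288, 768]
r6 m[φ0→wind] = [288, 324]
r6 m[φ1→sun] = [24, 36]
r6 m[φ1→ice] = [4608, 5376]
r6 m[φ2→wind] = [6, 1]
r6 m[φ3→ice] = [3, 3]
r6 m[φ4→ice] = [2, 1]
r6 m[φ5→wind] = [2, 2]
r6 m[φ6→wind] = [8, 1]
r6 m[sun→φ0] = [24, 36]
r6 m[sun→φ1] = [288, 768]
r6 m[ice→φ1] = [6, 3]
r6 m[ice→φ3] = [9216, 5376]
r6 m[ice→φ4] = [13824, 16128]
r6 m[wind→φ0] = [96, 2]
r6 m[wind→φ2] = [4608, 648]
r6 m[wind→φ5] = [13824, 324]
r6 m[wind→φ6] = [3456, 648]
r7 m[φ0→sun] = [288, 768]
r7 m[φ0→wind] = [288, 324]
r7 m[φ1→sun] = [24, 36]
r7 m[φ1→ice] = [4608, 5376]
r7 m[φ2→wind] = [6, 1]
r7 m[φ3→ice] = [3, 3]
r7 m[φ4→ice] = [2, 1]
r7 m[φ5→wind] = [2, 2]
r7 m[φ6→wind] = [8, 1]
r7 m[sun→φ0] = [24, 36]
r7 m[sun→φ1] = [288, 768]
r7 m[ice→φ1] = [6, 3]
r7 m[ice→φ3] = [9216, 5376]
r7 m[ice→φ4] = [13824, 16128]
r7 m[wind→φ0] = [96, 2]
r7 m[wind→φ2] = [4608, 648]
r7 m[wind→φ5] = [13824, 324]
r7 m[wind→φ6] = [3456, 648]
fixed point reached at round 7
b[wind] = ⊗ incoming = [27648, 648]

b[wind] = [27648, 648]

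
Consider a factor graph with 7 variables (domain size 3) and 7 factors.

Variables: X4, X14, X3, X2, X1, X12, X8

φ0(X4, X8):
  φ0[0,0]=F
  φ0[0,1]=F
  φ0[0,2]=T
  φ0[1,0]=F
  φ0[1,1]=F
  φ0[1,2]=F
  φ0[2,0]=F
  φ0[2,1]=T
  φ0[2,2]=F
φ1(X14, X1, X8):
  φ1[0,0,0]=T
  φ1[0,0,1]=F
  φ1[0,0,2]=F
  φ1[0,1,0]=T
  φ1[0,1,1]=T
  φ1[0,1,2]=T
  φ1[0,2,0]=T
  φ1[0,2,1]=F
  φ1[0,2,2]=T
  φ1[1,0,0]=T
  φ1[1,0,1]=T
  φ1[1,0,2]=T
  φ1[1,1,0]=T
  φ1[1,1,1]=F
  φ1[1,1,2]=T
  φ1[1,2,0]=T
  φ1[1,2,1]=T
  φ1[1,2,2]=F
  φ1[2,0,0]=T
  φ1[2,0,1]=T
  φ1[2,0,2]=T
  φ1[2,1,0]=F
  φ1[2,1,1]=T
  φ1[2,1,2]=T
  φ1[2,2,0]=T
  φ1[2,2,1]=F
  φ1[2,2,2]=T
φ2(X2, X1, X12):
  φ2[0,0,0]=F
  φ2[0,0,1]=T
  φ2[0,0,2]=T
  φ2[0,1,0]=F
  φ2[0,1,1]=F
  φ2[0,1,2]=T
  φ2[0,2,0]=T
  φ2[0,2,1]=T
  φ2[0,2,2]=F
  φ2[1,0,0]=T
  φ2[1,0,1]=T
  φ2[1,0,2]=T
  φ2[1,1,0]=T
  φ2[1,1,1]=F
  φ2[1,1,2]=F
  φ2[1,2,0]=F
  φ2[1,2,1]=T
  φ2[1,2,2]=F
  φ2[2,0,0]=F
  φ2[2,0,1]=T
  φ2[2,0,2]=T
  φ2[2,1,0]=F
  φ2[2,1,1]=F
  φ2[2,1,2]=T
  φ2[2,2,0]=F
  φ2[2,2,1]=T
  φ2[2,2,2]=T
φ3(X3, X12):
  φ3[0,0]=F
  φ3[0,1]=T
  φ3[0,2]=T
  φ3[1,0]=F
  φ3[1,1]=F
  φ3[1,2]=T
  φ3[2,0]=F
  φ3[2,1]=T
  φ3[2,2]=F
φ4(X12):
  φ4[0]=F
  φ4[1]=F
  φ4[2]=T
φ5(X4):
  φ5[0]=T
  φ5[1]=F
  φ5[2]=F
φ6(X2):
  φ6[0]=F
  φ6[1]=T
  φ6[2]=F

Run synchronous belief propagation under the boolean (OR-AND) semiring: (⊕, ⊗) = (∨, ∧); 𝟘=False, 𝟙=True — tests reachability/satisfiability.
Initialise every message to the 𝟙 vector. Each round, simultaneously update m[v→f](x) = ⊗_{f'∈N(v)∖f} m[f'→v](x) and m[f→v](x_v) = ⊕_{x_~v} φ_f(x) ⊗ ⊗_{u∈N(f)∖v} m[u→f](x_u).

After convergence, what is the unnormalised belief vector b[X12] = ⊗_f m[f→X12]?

init: all messages = 𝟙 over 3 values
r1 m[φ0→X4] = [T, F, T]
r1 m[φ0→X8] = [F, T, T]
r1 m[φ1→X14] = [T, T, T]
r1 m[φ1→X1] = [T, T, T]
r1 m[φ1→X8] = [T, T, T]
r1 m[φ2→X2] = [T, T, T]
r1 m[φ2→X1] = [T, T, T]
r1 m[φ2→X12] = [T, T, T]
r1 m[φ3→X3] = [T, T, T]
r1 m[φ3→X12] = [F, T, T]
r1 m[φ4→X12] = [F, F, T]
r1 m[φ5→X4] = [T, F, F]
r1 m[φ6→X2] = [F, T, F]
r1 m[X4→φ0] = [T, T, T]
r1 m[X4→φ5] = [T, T, T]
r1 m[X14→φ1] = [T, T, T]
r1 m[X3→φ3] = [T, T, T]
r1 m[X2→φ2] = [T, T, T]
r1 m[X2→φ6] = [T, T, T]
r1 m[X1→φ1] = [T, T, T]
r1 m[X1→φ2] = [T, T, T]
r1 m[X12→φ2] = [T, T, T]
r1 m[X12→φ3] = [T, T, T]
r1 m[X12→φ4] = [T, T, T]
r1 m[X8→φ0] = [T, T, T]
r1 m[X8→φ1] = [T, T, T]
r2 m[φ0→X4] = [T, F, T]
r2 m[φ0→X8] = [F, T, T]
r2 m[φ1→X14] = [T, T, T]
r2 m[φ1→X1] = [T, T, T]
r2 m[φ1→X8] = [T, T, T]
r2 m[φ2→X2] = [T, T, T]
r2 m[φ2→X1] = [T, T, T]
r2 m[φ2→X12] = [T, T, T]
r2 m[φ3→X3] = [T, T, T]
r2 m[φ3→X12] = [F, T, T]
r2 m[φ4→X12] = [F, F, T]
r2 m[φ5→X4] = [T, F, F]
r2 m[φ6→X2] = [F, T, F]
r2 m[X4→φ0] = [T, F, F]
r2 m[X4→φ5] = [T, F, T]
r2 m[X14→φ1] = [T, T, T]
r2 m[X3→φ3] = [T, T, T]
r2 m[X2→φ2] = [F, T, F]
r2 m[X2→φ6] = [T, T, T]
r2 m[X1→φ1] = [T, T, T]
r2 m[X1→φ2] = [T, T, T]
r2 m[X12→φ2] = [F, F, T]
r2 m[X12→φ3] = [F, F, T]
r2 m[X12→φ4] = [F, T, T]
r2 m[X8→φ0] = [T, T, T]
r2 m[X8→φ1] = [F, T, T]
r3 m[φ0→X4] = [T, F, T]
r3 m[φ0→X8] = [F, F, T]
r3 m[φ1→X14] = [T, T, T]
r3 m[φ1→X1] = [T, T, T]
r3 m[φ1→X8] = [T, T, T]
r3 m[φ2→X2] = [T, T, T]
r3 m[φ2→X1] = [T, F, F]
r3 m[φ2→X12] = [T, T, T]
r3 m[φ3→X3] = [T, T, F]
r3 m[φ3→X12] = [F, T, T]
r3 m[φ4→X12] = [F, F, T]
r3 m[φ5→X4] = [T, F, F]
r3 m[φ6→X2] = [F, T, F]
r3 m[X4→φ0] = [T, F, F]
r3 m[X4→φ5] = [T, F, T]
r3 m[X14→φ1] = [T, T, T]
r3 m[X3→φ3] = [T, T, T]
r3 m[X2→φ2] = [F, T, F]
r3 m[X2→φ6] = [T, T, T]
r3 m[X1→φ1] = [T, T, T]
r3 m[X1→φ2] = [T, T, T]
r3 m[X12→φ2] = [F, F, T]
r3 m[X12→φ3] = [F, F, T]
r3 m[X12→φ4] = [F, T, T]
r3 m[X8→φ0] = [T, T, T]
r3 m[X8→φ1] = [F, T, T]
r4 m[φ0→X4] = [T, F, T]
r4 m[φ0→X8] = [F, F, T]
r4 m[φ1→X14] = [T, T, T]
r4 m[φ1→X1] = [T, T, T]
r4 m[φ1→X8] = [T, T, T]
r4 m[φ2→X2] = [T, T, T]
r4 m[φ2→X1] = [T, F, F]
r4 m[φ2→X12] = [T, T, T]
r4 m[φ3→X3] = [T, T, F]
r4 m[φ3→X12] = [F, T, T]
r4 m[φ4→X12] = [F, F, T]
r4 m[φ5→X4] = [T, F, F]
r4 m[φ6→X2] = [F, T, F]
r4 m[X4→φ0] = [T, F, F]
r4 m[X4→φ5] = [T, F, T]
r4 m[X14→φ1] = [T, T, T]
r4 m[X3→φ3] = [T, T, T]
r4 m[X2→φ2] = [F, T, F]
r4 m[X2→φ6] = [T, T, T]
r4 m[X1→φ1] = [T, F, F]
r4 m[X1→φ2] = [T, T, T]
r4 m[X12→φ2] = [F, F, T]
r4 m[X12→φ3] = [F, F, T]
r4 m[X12→φ4] = [F, T, T]
r4 m[X8→φ0] = [T, T, T]
r4 m[X8→φ1] = [F, F, T]
r5 m[φ0→X4] = [T, F, T]
r5 m[φ0→X8] = [F, F, T]
r5 m[φ1→X14] = [F, T, T]
r5 m[φ1→X1] = [T, T, T]
r5 m[φ1→X8] = [T, T, T]
r5 m[φ2→X2] = [T, T, T]
r5 m[φ2→X1] = [T, F, F]
r5 m[φ2→X12] = [T, T, T]
r5 m[φ3→X3] = [T, T, F]
r5 m[φ3→X12] = [F, T, T]
r5 m[φ4→X12] = [F, F, T]
r5 m[φ5→X4] = [T, F, F]
r5 m[φ6→X2] = [F, T, F]
r5 m[X4→φ0] = [T, F, F]
r5 m[X4→φ5] = [T, F, T]
r5 m[X14→φ1] = [T, T, T]
r5 m[X3→φ3] = [T, T, T]
r5 m[X2→φ2] = [F, T, F]
r5 m[X2→φ6] = [T, T, T]
r5 m[X1→φ1] = [T, F, F]
r5 m[X1→φ2] = [T, T, T]
r5 m[X12→φ2] = [F, F, T]
r5 m[X12→φ3] = [F, F, T]
r5 m[X12→φ4] = [F, T, T]
r5 m[X8→φ0] = [T, T, T]
r5 m[X8→φ1] = [F, F, T]
r6 m[φ0→X4] = [T, F, T]
r6 m[φ0→X8] = [F, F, T]
r6 m[φ1→X14] = [F, T, T]
r6 m[φ1→X1] = [T, T, T]
r6 m[φ1→X8] = [T, T, T]
r6 m[φ2→X2] = [T, T, T]
r6 m[φ2→X1] = [T, F, F]
r6 m[φ2→X12] = [T, T, T]
r6 m[φ3→X3] = [T, T, F]
r6 m[φ3→X12] = [F, T, T]
r6 m[φ4→X12] = [F, F, T]
r6 m[φ5→X4] = [T, F, F]
r6 m[φ6→X2] = [F, T, F]
r6 m[X4→φ0] = [T, F, F]
r6 m[X4→φ5] = [T, F, T]
r6 m[X14→φ1] = [T, T, T]
r6 m[X3→φ3] = [T, T, T]
r6 m[X2→φ2] = [F, T, F]
r6 m[X2→φ6] = [T, T, T]
r6 m[X1→φ1] = [T, F, F]
r6 m[X1→φ2] = [T, T, T]
r6 m[X12→φ2] = [F, F, T]
r6 m[X12→φ3] = [F, F, T]
r6 m[X12→φ4] = [F, T, T]
r6 m[X8→φ0] = [T, T, T]
r6 m[X8→φ1] = [F, F, T]
fixed point reached at round 6
b[X12] = ⊗ incoming = [F, F, T]

b[X12] = [F, F, T]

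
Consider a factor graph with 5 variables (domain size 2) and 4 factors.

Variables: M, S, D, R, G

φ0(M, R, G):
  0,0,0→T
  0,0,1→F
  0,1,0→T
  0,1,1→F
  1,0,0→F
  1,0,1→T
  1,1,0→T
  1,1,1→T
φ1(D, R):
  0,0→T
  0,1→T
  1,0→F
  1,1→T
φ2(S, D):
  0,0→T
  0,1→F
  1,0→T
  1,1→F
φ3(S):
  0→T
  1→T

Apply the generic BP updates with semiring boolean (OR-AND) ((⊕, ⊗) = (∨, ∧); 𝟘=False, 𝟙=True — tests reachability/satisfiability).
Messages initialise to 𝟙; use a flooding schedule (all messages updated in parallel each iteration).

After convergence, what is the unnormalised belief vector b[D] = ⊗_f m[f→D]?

init: all messages = 𝟙 over 2 values
r1 m[φ0→M] = [T, T]
r1 m[φ0→R] = [T, T]
r1 m[φ0→G] = [T, T]
r1 m[φ1→D] = [T, T]
r1 m[φ1→R] = [T, T]
r1 m[φ2→S] = [T, T]
r1 m[φ2→D] = [T, F]
r1 m[φ3→S] = [T, T]
r1 m[M→φ0] = [T, T]
r1 m[S→φ2] = [T, T]
r1 m[S→φ3] = [T, T]
r1 m[D→φ1] = [T, T]
r1 m[D→φ2] = [T, T]
r1 m[R→φ0] = [T, T]
r1 m[R→φ1] = [T, T]
r1 m[G→φ0] = [T, T]
r2 m[φ0→M] = [T, T]
r2 m[φ0→R] = [T, T]
r2 m[φ0→G] = [T, T]
r2 m[φ1→D] = [T, T]
r2 m[φ1→R] = [T, T]
r2 m[φ2→S] = [T, T]
r2 m[φ2→D] = [T, F]
r2 m[φ3→S] = [T, T]
r2 m[M→φ0] = [T, T]
r2 m[S→φ2] = [T, T]
r2 m[S→φ3] = [T, T]
r2 m[D→φ1] = [T, F]
r2 m[D→φ2] = [T, T]
r2 m[R→φ0] = [T, T]
r2 m[R→φ1] = [T, T]
r2 m[G→φ0] = [T, T]
r3 m[φ0→M] = [T, T]
r3 m[φ0→R] = [T, T]
r3 m[φ0→G] = [T, T]
r3 m[φ1→D] = [T, T]
r3 m[φ1→R] = [T, T]
r3 m[φ2→S] = [T, T]
r3 m[φ2→D] = [T, F]
r3 m[φ3→S] = [T, T]
r3 m[M→φ0] = [T, T]
r3 m[S→φ2] = [T, T]
r3 m[S→φ3] = [T, T]
r3 m[D→φ1] = [T, F]
r3 m[D→φ2] = [T, T]
r3 m[R→φ0] = [T, T]
r3 m[R→φ1] = [T, T]
r3 m[G→φ0] = [T, T]
fixed point reached at round 3
b[D] = ⊗ incoming = [T, F]

b[D] = [T, F]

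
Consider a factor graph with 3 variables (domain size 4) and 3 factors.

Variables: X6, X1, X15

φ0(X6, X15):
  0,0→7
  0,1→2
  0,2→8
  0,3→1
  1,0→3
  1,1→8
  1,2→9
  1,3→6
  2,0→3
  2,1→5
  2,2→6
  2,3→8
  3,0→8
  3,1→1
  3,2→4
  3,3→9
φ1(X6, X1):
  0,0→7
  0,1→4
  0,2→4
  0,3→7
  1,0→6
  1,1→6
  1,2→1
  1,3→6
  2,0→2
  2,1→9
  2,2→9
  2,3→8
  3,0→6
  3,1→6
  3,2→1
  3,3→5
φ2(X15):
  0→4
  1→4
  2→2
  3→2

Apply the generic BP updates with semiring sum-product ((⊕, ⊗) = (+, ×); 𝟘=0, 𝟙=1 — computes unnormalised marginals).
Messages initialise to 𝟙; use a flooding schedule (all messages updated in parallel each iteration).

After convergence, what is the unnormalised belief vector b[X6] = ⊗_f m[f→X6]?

init: all messages = 𝟙 over 4 values
r1 m[φ0→X6] = [18, 26, 22, 22]
r1 m[φ0→X15] = [21, 16, 27, 24]
r1 m[φ1→X6] = [22, 19, 28, 18]
r1 m[φ1→X1] = [21, 25, 15, 26]
r1 m[φ2→X15] = [4, 4, 2, 2]
r1 m[X6→φ0] = [1, 1, 1, 1]
r1 m[X6→φ1] = [1, 1, 1, 1]
r1 m[X1→φ1] = [1, 1, 1, 1]
r1 m[X15→φ0] = [1, 1, 1, 1]
r1 m[X15→φ2] = [1, 1, 1, 1]
r2 m[φ0→X6] = [18, 26, 22, 22]
r2 m[φ0→X15] = [21, 16, 27, 24]
r2 m[φ1→X6] = [22, 19, 28, 18]
r2 m[φ1→X1] = [21, 25, 15, 26]
r2 m[φ2→X15] = [4, 4, 2, 2]
r2 m[X6→φ0] = [22, 19, 28, 18]
r2 m[X6→φ1] = [18, 26, 22, 22]
r2 m[X1→φ1] = [1, 1, 1, 1]
r2 m[X15→φ0] = [4, 4, 2, 2]
r2 m[X15→φ2] = [21, 16, 27, 24]
r3 m[φ0→X6] = [54, 74, 60, 62]
r3 m[φ0→X15] = [439, 354, 587, 522]
r3 m[φ1→X6] = [22, 19, 28, 18]
r3 m[φ1→X1] = [458, 558, 318, 568]
r3 m[φ2→X15] = [4, 4, 2, 2]
r3 m[X6→φ0] = [22, 19, 28, 18]
r3 m[X6→φ1] = [18, 26, 22, 22]
r3 m[X1→φ1] = [1, 1, 1, 1]
r3 m[X15→φ0] = [4, 4, 2, 2]
r3 m[X15→φ2] = [21, 16, 27, 24]
r4 m[φ0→X6] = [54, 74, 60, 62]
r4 m[φ0→X15] = [439, 354, 587, 522]
r4 m[φ1→X6] = [22, 19, 28, 18]
r4 m[φ1→X1] = [458, 558, 318, 568]
r4 m[φ2→X15] = [4, 4, 2, 2]
r4 m[X6→φ0] = [22, 19, 28, 18]
r4 m[X6→φ1] = [54, 74, 60, 62]
r4 m[X1→φ1] = [1, 1, 1, 1]
r4 m[X15→φ0] = [4, 4, 2, 2]
r4 m[X15→φ2] = [439, 354, 587, 522]
r5 m[φ0→X6] = [54, 74, 60, 62]
r5 m[φ0→X15] = [439, 354, 587, 522]
r5 m[φ1→X6] = [22, 19, 28, 18]
r5 m[φ1→X1] = [1314, 1572, 892, 1612]
r5 m[φ2→X15] = [4, 4, 2, 2]
r5 m[X6→φ0] = [22, 19, 28, 18]
r5 m[X6→φ1] = [54, 74, 60, 62]
r5 m[X1→φ1] = [1, 1, 1, 1]
r5 m[X15→φ0] = [4, 4, 2, 2]
r5 m[X15→φ2] = [439, 354, 587, 522]
r6 m[φ0→X6] = [54, 74, 60, 62]
r6 m[φ0→X15] = [439, 354, 587, 522]
r6 m[φ1→X6] = [22, 19, 28, 18]
r6 m[φ1→X1] = [1314, 1572, 892, 1612]
r6 m[φ2→X15] = [4, 4, 2, 2]
r6 m[X6→φ0] = [22, 19, 28, 18]
r6 m[X6→φ1] = [54, 74, 60, 62]
r6 m[X1→φ1] = [1, 1, 1, 1]
r6 m[X15→φ0] = [4, 4, 2, 2]
r6 m[X15→φ2] = [439, 354, 587, 522]
fixed point reached at round 6
b[X6] = ⊗ incoming = [1188, 1406, 1680, 1116]

b[X6] = [1188, 1406, 1680, 1116]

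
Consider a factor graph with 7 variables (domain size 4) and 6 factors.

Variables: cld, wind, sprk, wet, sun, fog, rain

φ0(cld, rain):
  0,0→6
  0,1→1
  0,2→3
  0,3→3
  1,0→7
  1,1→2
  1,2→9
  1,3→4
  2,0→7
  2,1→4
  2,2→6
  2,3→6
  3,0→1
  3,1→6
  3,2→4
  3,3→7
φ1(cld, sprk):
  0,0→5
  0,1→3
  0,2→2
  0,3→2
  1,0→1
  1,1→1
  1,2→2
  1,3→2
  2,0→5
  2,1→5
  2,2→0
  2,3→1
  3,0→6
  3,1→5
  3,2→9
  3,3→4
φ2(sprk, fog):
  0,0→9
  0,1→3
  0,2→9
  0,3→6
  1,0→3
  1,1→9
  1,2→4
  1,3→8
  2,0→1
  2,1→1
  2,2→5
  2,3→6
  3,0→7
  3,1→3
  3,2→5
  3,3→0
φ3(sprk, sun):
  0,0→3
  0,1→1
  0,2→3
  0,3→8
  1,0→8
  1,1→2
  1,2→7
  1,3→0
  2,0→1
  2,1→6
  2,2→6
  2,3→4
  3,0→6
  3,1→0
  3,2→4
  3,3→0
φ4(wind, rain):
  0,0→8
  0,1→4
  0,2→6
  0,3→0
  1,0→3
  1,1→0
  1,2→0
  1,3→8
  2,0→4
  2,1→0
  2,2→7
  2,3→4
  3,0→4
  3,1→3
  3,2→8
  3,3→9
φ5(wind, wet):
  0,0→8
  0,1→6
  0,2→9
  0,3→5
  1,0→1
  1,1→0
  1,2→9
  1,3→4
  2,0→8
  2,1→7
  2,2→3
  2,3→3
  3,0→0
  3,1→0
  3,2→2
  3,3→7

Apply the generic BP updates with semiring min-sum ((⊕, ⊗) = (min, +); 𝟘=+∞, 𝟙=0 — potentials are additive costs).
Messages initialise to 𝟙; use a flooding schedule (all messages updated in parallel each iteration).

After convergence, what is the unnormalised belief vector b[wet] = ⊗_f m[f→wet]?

b[wet] = [4, 3, 6, 6]

init: all messages = 𝟙 over 4 values
r1 m[φ0→cld] = [1, 2, 4, 1]
r1 m[φ0→rain] = [1, 1, 3, 3]
r1 m[φ1→cld] = [2, 1, 0, 4]
r1 m[φ1→sprk] = [1, 1, 0, 1]
r1 m[φ2→sprk] = [3, 3, 1, 0]
r1 m[φ2→fog] = [1, 1, 4, 0]
r1 m[φ3→sprk] = [1, 0, 1, 0]
r1 m[φ3→sun] = [1, 0, 3, 0]
r1 m[φ4→wind] = [0, 0, 0, 3]
r1 m[φ4→rain] = [3, 0, 0, 0]
r1 m[φ5→wind] = [5, 0, 3, 0]
r1 m[φ5→wet] = [0, 0, 2, 3]
r1 m[cld→φ0] = [0, 0, 0, 0]
r1 m[cld→φ1] = [0, 0, 0, 0]
r1 m[wind→φ4] = [0, 0, 0, 0]
r1 m[wind→φ5] = [0, 0, 0, 0]
r1 m[sprk→φ1] = [0, 0, 0, 0]
r1 m[sprk→φ2] = [0, 0, 0, 0]
r1 m[sprk→φ3] = [0, 0, 0, 0]
r1 m[wet→φ5] = [0, 0, 0, 0]
r1 m[sun→φ3] = [0, 0, 0, 0]
r1 m[fog→φ2] = [0, 0, 0, 0]
r1 m[rain→φ0] = [0, 0, 0, 0]
r1 m[rain→φ4] = [0, 0, 0, 0]
r2 m[φ0→cld] = [1, 2, 4, 1]
r2 m[φ0→rain] = [1, 1, 3, 3]
r2 m[φ1→cld] = [2, 1, 0, 4]
r2 m[φ1→sprk] = [1, 1, 0, 1]
r2 m[φ2→sprk] = [3, 3, 1, 0]
r2 m[φ2→fog] = [1, 1, 4, 0]
r2 m[φ3→sprk] = [1, 0, 1, 0]
r2 m[φ3→sun] = [1, 0, 3, 0]
r2 m[φ4→wind] = [0, 0, 0, 3]
r2 m[φ4→rain] = [3, 0, 0, 0]
r2 m[φ5→wind] = [5, 0, 3, 0]
r2 m[φ5→wet] = [0, 0, 2, 3]
r2 m[cld→φ0] = [2, 1, 0, 4]
r2 m[cld→φ1] = [1, 2, 4, 1]
r2 m[wind→φ4] = [5, 0, 3, 0]
r2 m[wind→φ5] = [0, 0, 0, 3]
r2 m[sprk→φ1] = [4, 3, 2, 0]
r2 m[sprk→φ2] = [2, 1, 1, 1]
r2 m[sprk→φ3] = [4, 4, 1, 1]
r2 m[wet→φ5] = [0, 0, 0, 0]
r2 m[sun→φ3] = [0, 0, 0, 0]
r2 m[fog→φ2] = [0, 0, 0, 0]
r2 m[rain→φ0] = [3, 0, 0, 0]
r2 m[rain→φ4] = [1, 1, 3, 3]
r3 m[φ0→cld] = [1, 2, 4, 4]
r3 m[φ0→rain] = [5, 3, 5, 5]
r3 m[φ1→cld] = [2, 2, 1, 4]
r3 m[φ1→sprk] = [3, 3, 3, 3]
r3 m[φ2→sprk] = [3, 3, 1, 0]
r3 m[φ2→fog] = [2, 2, 5, 1]
r3 m[φ3→sprk] = [1, 0, 1, 0]
r3 m[φ3→sun] = [2, 1, 5, 1]
r3 m[φ4→wind] = [3, 1, 1, 4]
r3 m[φ4→rain] = [3, 0, 0, 5]
r3 m[φ5→wind] = [5, 0, 3, 0]
r3 m[φ5→wet] = [1, 0, 3, 3]
r3 m[cld→φ0] = [2, 1, 0, 4]
r3 m[cld→φ1] = [1, 2, 4, 1]
r3 m[wind→φ4] = [5, 0, 3, 0]
r3 m[wind→φ5] = [0, 0, 0, 3]
r3 m[sprk→φ1] = [4, 3, 2, 0]
r3 m[sprk→φ2] = [2, 1, 1, 1]
r3 m[sprk→φ3] = [4, 4, 1, 1]
r3 m[wet→φ5] = [0, 0, 0, 0]
r3 m[sun→φ3] = [0, 0, 0, 0]
r3 m[fog→φ2] = [0, 0, 0, 0]
r3 m[rain→φ0] = [3, 0, 0, 0]
r3 m[rain→φ4] = [1, 1, 3, 3]
r4 m[φ0→cld] = [1, 2, 4, 4]
r4 m[φ0→rain] = [5, 3, 5, 5]
r4 m[φ1→cld] = [2, 2, 1, 4]
r4 m[φ1→sprk] = [3, 3, 3, 3]
r4 m[φ2→sprk] = [3, 3, 1, 0]
r4 m[φ2→fog] = [2, 2, 5, 1]
r4 m[φ3→sprk] = [1, 0, 1, 0]
r4 m[φ3→sun] = [2, 1, 5, 1]
r4 m[φ4→wind] = [3, 1, 1, 4]
r4 m[φ4→rain] = [3, 0, 0, 5]
r4 m[φ5→wind] = [5, 0, 3, 0]
r4 m[φ5→wet] = [1, 0, 3, 3]
r4 m[cld→φ0] = [2, 2, 1, 4]
r4 m[cld→φ1] = [1, 2, 4, 4]
r4 m[wind→φ4] = [5, 0, 3, 0]
r4 m[wind→φ5] = [3, 1, 1, 4]
r4 m[sprk→φ1] = [4, 3, 2, 0]
r4 m[sprk→φ2] = [4, 3, 4, 3]
r4 m[sprk→φ3] = [6, 6, 4, 3]
r4 m[wet→φ5] = [0, 0, 0, 0]
r4 m[sun→φ3] = [0, 0, 0, 0]
r4 m[fog→φ2] = [0, 0, 0, 0]
r4 m[rain→φ0] = [3, 0, 0, 5]
r4 m[rain→φ4] = [5, 3, 5, 5]
r5 m[φ0→cld] = [1, 2, 4, 4]
r5 m[φ0→rain] = [5, 3, 5, 5]
r5 m[φ1→cld] = [2, 2, 1, 4]
r5 m[φ1→sprk] = [3, 3, 3, 3]
r5 m[φ2→sprk] = [3, 3, 1, 0]
r5 m[φ2→fog] = [5, 5, 7, 3]
r5 m[φ3→sprk] = [1, 0, 1, 0]
r5 m[φ3→sun] = [5, 3, 7, 3]
r5 m[φ4→wind] = [5, 3, 3, 6]
r5 m[φ4→rain] = [3, 0, 0, 5]
r5 m[φ5→wind] = [5, 0, 3, 0]
r5 m[φ5→wet] = [2, 1, 4, 4]
r5 m[cld→φ0] = [2, 2, 1, 4]
r5 m[cld→φ1] = [1, 2, 4, 4]
r5 m[wind→φ4] = [5, 0, 3, 0]
r5 m[wind→φ5] = [3, 1, 1, 4]
r5 m[sprk→φ1] = [4, 3, 2, 0]
r5 m[sprk→φ2] = [4, 3, 4, 3]
r5 m[sprk→φ3] = [6, 6, 4, 3]
r5 m[wet→φ5] = [0, 0, 0, 0]
r5 m[sun→φ3] = [0, 0, 0, 0]
r5 m[fog→φ2] = [0, 0, 0, 0]
r5 m[rain→φ0] = [3, 0, 0, 5]
r5 m[rain→φ4] = [5, 3, 5, 5]
r6 m[φ0→cld] = [1, 2, 4, 4]
r6 m[φ0→rain] = [5, 3, 5, 5]
r6 m[φ1→cld] = [2, 2, 1, 4]
r6 m[φ1→sprk] = [3, 3, 3, 3]
r6 m[φ2→sprk] = [3, 3, 1, 0]
r6 m[φ2→fog] = [5, 5, 7, 3]
r6 m[φ3→sprk] = [1, 0, 1, 0]
r6 m[φ3→sun] = [5, 3, 7, 3]
r6 m[φ4→wind] = [5, 3, 3, 6]
r6 m[φ4→rain] = [3, 0, 0, 5]
r6 m[φ5→wind] = [5, 0, 3, 0]
r6 m[φ5→wet] = [2, 1, 4, 4]
r6 m[cld→φ0] = [2, 2, 1, 4]
r6 m[cld→φ1] = [1, 2, 4, 4]
r6 m[wind→φ4] = [5, 0, 3, 0]
r6 m[wind→φ5] = [5, 3, 3, 6]
r6 m[sprk→φ1] = [4, 3, 2, 0]
r6 m[sprk→φ2] = [4, 3, 4, 3]
r6 m[sprk→φ3] = [6, 6, 4, 3]
r6 m[wet→φ5] = [0, 0, 0, 0]
r6 m[sun→φ3] = [0, 0, 0, 0]
r6 m[fog→φ2] = [0, 0, 0, 0]
r6 m[rain→φ0] = [3, 0, 0, 5]
r6 m[rain→φ4] = [5, 3, 5, 5]
r7 m[φ0→cld] = [1, 2, 4, 4]
r7 m[φ0→rain] = [5, 3, 5, 5]
r7 m[φ1→cld] = [2, 2, 1, 4]
r7 m[φ1→sprk] = [3, 3, 3, 3]
r7 m[φ2→sprk] = [3, 3, 1, 0]
r7 m[φ2→fog] = [5, 5, 7, 3]
r7 m[φ3→sprk] = [1, 0, 1, 0]
r7 m[φ3→sun] = [5, 3, 7, 3]
r7 m[φ4→wind] = [5, 3, 3, 6]
r7 m[φ4→rain] = [3, 0, 0, 5]
r7 m[φ5→wind] = [5, 0, 3, 0]
r7 m[φ5→wet] = [4, 3, 6, 6]
r7 m[cld→φ0] = [2, 2, 1, 4]
r7 m[cld→φ1] = [1, 2, 4, 4]
r7 m[wind→φ4] = [5, 0, 3, 0]
r7 m[wind→φ5] = [5, 3, 3, 6]
r7 m[sprk→φ1] = [4, 3, 2, 0]
r7 m[sprk→φ2] = [4, 3, 4, 3]
r7 m[sprk→φ3] = [6, 6, 4, 3]
r7 m[wet→φ5] = [0, 0, 0, 0]
r7 m[sun→φ3] = [0, 0, 0, 0]
r7 m[fog→φ2] = [0, 0, 0, 0]
r7 m[rain→φ0] = [3, 0, 0, 5]
r7 m[rain→φ4] = [5, 3, 5, 5]
r8 m[φ0→cld] = [1, 2, 4, 4]
r8 m[φ0→rain] = [5, 3, 5, 5]
r8 m[φ1→cld] = [2, 2, 1, 4]
r8 m[φ1→sprk] = [3, 3, 3, 3]
r8 m[φ2→sprk] = [3, 3, 1, 0]
r8 m[φ2→fog] = [5, 5, 7, 3]
r8 m[φ3→sprk] = [1, 0, 1, 0]
r8 m[φ3→sun] = [5, 3, 7, 3]
r8 m[φ4→wind] = [5, 3, 3, 6]
r8 m[φ4→rain] = [3, 0, 0, 5]
r8 m[φ5→wind] = [5, 0, 3, 0]
r8 m[φ5→wet] = [4, 3, 6, 6]
r8 m[cld→φ0] = [2, 2, 1, 4]
r8 m[cld→φ1] = [1, 2, 4, 4]
r8 m[wind→φ4] = [5, 0, 3, 0]
r8 m[wind→φ5] = [5, 3, 3, 6]
r8 m[sprk→φ1] = [4, 3, 2, 0]
r8 m[sprk→φ2] = [4, 3, 4, 3]
r8 m[sprk→φ3] = [6, 6, 4, 3]
r8 m[wet→φ5] = [0, 0, 0, 0]
r8 m[sun→φ3] = [0, 0, 0, 0]
r8 m[fog→φ2] = [0, 0, 0, 0]
r8 m[rain→φ0] = [3, 0, 0, 5]
r8 m[rain→φ4] = [5, 3, 5, 5]
fixed point reached at round 8
b[wet] = ⊗ incoming = [4, 3, 6, 6]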